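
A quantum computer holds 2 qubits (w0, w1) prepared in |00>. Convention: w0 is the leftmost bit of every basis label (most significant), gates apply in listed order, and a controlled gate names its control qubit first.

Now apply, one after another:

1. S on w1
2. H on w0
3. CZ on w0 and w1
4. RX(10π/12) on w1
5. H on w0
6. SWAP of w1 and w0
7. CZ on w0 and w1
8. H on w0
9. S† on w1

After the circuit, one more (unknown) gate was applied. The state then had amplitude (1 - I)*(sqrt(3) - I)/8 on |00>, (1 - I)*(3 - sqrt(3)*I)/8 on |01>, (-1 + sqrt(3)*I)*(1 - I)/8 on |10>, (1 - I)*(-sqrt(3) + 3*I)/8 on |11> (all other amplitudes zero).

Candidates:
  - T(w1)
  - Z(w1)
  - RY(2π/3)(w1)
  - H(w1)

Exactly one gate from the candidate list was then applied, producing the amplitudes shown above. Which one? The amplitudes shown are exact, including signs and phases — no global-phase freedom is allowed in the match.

The unique candidate consistent with the amplitudes is RY(2π/3)(w1).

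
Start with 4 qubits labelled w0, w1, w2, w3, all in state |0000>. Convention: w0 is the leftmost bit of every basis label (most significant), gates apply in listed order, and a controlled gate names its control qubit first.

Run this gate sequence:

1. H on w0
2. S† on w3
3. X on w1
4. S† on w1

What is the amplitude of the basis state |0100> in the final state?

The final state's coefficient on |0100> equals -sqrt(2)*I/2.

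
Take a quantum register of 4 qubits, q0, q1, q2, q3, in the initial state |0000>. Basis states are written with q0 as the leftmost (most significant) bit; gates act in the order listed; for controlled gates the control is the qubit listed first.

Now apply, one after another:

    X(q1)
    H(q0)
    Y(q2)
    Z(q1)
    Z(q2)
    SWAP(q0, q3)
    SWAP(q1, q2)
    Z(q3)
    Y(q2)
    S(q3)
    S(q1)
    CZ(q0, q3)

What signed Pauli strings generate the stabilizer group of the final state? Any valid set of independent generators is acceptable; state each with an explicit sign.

One valid set of independent stabilizer generators is -IIIY, +ZIII, -IZII, +IIZI (any independent generating set of the same group is equally correct).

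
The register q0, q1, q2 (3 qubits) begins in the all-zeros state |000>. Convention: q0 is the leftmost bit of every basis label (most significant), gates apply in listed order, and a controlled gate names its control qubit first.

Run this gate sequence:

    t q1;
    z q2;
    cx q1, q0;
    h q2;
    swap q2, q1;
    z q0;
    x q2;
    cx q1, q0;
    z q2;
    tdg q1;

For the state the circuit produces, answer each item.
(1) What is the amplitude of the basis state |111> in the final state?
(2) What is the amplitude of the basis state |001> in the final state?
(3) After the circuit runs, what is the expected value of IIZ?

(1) |111> carries amplitude sqrt(2)*exp(3*I*pi/4)/2 in the final state.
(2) The amplitude on |001> is -sqrt(2)/2.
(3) In the final state, IIZ has expectation -1.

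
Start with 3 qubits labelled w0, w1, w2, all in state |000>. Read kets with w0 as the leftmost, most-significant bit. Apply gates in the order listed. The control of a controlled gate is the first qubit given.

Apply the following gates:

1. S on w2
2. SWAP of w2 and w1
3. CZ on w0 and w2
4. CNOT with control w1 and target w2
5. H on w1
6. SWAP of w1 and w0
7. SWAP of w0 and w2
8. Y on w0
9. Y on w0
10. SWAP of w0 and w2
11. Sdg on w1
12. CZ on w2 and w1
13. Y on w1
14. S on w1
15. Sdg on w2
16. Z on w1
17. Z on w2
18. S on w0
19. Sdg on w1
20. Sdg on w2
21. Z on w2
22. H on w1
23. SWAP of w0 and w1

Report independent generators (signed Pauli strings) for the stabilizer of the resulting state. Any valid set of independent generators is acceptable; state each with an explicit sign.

The stabilizer group can be generated by -XII, +IYI, +IIZ, among other valid generating sets.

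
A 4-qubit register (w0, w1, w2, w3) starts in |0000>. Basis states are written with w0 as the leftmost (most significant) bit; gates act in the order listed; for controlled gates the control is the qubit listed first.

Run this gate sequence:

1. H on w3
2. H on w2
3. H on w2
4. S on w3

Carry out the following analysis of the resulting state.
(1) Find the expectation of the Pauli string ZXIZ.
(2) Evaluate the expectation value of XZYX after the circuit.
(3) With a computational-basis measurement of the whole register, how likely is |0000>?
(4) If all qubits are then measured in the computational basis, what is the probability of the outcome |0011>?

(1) In the final state, ZXIZ has expectation 0. Key observation: gates 2-3 undo each other exactly, leaving only the rest of the circuit to track.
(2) In the final state, XZYX has expectation 0.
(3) The probability of measuring |0000> is 1/2.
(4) The probability of measuring |0011> is 0.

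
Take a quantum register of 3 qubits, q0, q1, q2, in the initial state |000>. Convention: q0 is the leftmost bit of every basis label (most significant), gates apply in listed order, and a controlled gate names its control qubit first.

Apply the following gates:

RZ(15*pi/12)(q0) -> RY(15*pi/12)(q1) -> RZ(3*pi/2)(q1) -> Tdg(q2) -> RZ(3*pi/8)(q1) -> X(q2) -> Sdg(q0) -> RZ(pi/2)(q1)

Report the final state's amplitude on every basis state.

The resulting statevector has amplitude -sqrt(2 - sqrt(2))*exp(3*I*pi/16)/2 on |001>, sqrt(sqrt(2) + 2)*exp(9*I*pi/16)/2 on |011>, and 0 on every other basis state.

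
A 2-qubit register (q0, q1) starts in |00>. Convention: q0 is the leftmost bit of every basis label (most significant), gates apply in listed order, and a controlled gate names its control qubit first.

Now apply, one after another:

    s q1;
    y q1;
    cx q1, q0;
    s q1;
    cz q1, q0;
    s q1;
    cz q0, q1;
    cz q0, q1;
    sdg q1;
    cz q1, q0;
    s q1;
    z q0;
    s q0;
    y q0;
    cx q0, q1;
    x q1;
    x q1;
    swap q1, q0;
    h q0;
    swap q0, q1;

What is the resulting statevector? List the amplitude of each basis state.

The final amplitudes are sqrt(2)*I/2 on |00>, -sqrt(2)*I/2 on |01>, 0 on |10>, 0 on |11>. Key observation: gates 6-9 undo each other exactly, leaving only the rest of the circuit to track.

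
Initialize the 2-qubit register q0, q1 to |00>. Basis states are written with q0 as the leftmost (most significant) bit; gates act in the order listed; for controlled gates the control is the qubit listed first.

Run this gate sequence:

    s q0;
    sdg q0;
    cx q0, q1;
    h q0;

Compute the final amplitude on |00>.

The amplitude on |00> is sqrt(2)/2. Key observation: the block from step 1 through step 2 cancels to the identity and can be dropped.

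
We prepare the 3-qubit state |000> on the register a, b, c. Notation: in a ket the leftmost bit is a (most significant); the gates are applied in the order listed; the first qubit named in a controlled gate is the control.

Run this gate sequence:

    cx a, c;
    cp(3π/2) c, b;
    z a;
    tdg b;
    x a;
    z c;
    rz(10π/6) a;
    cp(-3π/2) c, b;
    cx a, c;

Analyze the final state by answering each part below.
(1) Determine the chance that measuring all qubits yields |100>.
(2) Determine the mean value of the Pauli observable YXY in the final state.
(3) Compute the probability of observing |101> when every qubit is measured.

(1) A full measurement returns |100> with probability 0.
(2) In the final state, YXY has expectation 0.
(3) Outcome |101> occurs with probability 1.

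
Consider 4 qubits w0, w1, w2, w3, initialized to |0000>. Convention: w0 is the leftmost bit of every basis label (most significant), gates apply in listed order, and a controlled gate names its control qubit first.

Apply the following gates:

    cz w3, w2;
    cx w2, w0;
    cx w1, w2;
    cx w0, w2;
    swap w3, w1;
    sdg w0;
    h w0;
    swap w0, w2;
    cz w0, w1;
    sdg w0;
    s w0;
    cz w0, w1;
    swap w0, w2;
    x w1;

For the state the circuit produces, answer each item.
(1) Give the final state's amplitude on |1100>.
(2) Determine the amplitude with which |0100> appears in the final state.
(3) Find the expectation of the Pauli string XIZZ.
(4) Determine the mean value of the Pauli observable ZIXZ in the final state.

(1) The final state's coefficient on |1100> equals sqrt(2)/2. Key observation: gates 8-13 undo each other exactly, leaving only the rest of the circuit to track.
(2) The final state's coefficient on |0100> equals sqrt(2)/2.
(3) The expectation value of XIZZ is 1.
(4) The observable ZIXZ averages to 0.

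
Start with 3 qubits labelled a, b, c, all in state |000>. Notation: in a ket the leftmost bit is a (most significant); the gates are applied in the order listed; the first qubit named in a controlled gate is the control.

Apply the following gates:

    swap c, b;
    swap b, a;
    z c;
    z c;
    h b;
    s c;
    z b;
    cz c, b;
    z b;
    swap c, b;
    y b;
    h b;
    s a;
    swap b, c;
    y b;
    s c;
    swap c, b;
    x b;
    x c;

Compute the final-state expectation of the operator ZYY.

The observable ZYY averages to 0.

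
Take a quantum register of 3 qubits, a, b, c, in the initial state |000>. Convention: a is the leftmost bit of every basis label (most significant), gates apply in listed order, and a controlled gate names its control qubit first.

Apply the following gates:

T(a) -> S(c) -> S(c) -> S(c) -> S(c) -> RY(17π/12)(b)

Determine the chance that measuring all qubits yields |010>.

A full measurement returns |010> with probability -sqrt(2)/8 + sqrt(6)/8 + 1/2.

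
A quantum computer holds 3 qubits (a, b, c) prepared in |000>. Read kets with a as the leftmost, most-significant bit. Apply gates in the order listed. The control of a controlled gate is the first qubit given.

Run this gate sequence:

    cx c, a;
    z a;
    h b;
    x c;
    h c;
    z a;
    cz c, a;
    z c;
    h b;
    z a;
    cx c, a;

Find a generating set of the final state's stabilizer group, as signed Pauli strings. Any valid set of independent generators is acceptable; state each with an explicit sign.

The final state is stabilized by the group generated by +XIX, +ZIZ, +IZI; other independent generating sets are equally valid.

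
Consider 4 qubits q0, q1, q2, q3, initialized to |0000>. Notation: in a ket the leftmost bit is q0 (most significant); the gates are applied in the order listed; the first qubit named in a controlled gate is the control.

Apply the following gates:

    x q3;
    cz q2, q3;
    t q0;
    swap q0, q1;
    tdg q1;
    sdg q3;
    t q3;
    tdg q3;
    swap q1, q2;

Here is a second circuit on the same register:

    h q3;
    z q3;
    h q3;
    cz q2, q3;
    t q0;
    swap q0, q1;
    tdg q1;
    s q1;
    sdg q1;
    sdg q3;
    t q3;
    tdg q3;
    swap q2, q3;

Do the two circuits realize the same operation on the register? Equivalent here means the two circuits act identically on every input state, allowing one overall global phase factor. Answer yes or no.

No, they are not equivalent — no single phase factor reconciles the two unitaries.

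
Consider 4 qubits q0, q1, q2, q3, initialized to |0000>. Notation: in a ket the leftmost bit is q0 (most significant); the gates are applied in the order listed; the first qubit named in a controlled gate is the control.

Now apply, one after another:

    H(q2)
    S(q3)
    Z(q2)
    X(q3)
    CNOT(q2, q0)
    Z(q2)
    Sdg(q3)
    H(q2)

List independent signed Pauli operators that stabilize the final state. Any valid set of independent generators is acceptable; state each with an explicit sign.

The stabilizer group can be generated by +XIZI, +ZIXI, +IZII, -IIIZ, among other valid generating sets.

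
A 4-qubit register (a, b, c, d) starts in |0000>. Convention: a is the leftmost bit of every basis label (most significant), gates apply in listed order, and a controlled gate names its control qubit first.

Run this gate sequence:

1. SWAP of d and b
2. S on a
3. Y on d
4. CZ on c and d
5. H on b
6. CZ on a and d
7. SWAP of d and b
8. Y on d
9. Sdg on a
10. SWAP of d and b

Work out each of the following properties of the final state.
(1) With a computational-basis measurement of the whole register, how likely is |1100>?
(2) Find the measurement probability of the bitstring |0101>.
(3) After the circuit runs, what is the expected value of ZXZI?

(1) Outcome |1100> occurs with probability 0.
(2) The probability of measuring |0101> is 1/2.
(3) In the final state, ZXZI has expectation -1.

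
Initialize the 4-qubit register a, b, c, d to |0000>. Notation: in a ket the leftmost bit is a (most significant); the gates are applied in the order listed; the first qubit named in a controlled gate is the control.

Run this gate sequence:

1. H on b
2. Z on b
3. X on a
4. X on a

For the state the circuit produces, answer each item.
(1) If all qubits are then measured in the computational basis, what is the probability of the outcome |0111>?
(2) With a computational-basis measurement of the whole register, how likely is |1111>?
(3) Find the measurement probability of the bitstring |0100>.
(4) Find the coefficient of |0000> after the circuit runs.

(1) Outcome |0111> occurs with probability 0.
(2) The probability of measuring |1111> is 0.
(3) Outcome |0100> occurs with probability 1/2.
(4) The final state's coefficient on |0000> equals sqrt(2)/2.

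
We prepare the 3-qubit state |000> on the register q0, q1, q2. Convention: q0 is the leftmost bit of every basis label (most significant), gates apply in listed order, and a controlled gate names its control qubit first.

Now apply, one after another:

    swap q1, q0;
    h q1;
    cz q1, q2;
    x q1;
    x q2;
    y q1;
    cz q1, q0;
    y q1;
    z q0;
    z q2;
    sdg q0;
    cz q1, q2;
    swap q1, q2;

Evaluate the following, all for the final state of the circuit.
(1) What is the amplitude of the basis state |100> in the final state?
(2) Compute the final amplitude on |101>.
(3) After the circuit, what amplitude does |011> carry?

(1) The final state's coefficient on |100> equals 0.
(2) The final state's coefficient on |101> equals 0.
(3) |011> carries amplitude sqrt(2)/2 in the final state.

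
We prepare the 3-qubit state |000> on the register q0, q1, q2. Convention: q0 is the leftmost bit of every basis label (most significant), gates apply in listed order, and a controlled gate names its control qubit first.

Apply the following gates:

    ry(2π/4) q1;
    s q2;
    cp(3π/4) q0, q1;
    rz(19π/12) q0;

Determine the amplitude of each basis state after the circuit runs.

After the circuit, the state carries amplitude -sqrt(2)*exp(5*I*pi/24)/2 on |000>, -sqrt(2)*exp(5*I*pi/24)/2 on |010>, and 0 on every other basis state.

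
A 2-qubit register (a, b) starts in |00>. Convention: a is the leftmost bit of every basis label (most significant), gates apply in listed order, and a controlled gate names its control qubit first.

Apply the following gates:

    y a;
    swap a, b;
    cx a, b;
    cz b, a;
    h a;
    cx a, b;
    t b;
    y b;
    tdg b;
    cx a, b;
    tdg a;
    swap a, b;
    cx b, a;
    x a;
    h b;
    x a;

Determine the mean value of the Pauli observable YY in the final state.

In the final state, YY has expectation sqrt(2)/2.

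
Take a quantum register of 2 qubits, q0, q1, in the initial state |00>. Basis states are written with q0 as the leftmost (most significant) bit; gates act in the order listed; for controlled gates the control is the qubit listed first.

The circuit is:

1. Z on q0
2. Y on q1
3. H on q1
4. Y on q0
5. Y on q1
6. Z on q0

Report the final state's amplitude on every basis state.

After the circuit, the state carries amplitude 0 on |00>, 0 on |01>, sqrt(2)*I/2 on |10>, sqrt(2)*I/2 on |11>.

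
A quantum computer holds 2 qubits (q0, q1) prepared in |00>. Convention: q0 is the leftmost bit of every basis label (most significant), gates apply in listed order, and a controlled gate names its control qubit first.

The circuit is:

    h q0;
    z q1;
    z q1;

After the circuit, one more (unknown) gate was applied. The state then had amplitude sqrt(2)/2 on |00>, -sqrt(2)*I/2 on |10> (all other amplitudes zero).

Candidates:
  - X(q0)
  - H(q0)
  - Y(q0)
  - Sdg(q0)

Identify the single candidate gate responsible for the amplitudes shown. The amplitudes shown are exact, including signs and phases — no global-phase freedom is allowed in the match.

The applied gate was Sdg(q0).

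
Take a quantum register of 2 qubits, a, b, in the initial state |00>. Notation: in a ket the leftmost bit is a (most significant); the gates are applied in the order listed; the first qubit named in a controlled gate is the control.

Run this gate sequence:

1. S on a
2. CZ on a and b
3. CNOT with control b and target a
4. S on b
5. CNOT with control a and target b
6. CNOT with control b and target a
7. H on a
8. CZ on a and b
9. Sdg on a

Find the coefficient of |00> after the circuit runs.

The amplitude on |00> is sqrt(2)/2.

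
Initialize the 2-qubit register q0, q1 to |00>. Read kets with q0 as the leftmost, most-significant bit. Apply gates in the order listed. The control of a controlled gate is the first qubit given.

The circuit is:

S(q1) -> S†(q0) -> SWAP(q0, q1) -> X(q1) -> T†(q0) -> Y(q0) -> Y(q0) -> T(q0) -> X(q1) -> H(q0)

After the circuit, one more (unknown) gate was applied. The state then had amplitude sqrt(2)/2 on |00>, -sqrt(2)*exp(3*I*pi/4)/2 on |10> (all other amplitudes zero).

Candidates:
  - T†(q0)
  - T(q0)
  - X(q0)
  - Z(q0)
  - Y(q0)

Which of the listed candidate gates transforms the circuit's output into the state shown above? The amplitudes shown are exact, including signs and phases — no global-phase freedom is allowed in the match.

The applied gate was T†(q0). Key observation: steps 4-9 multiply out to the identity, so the circuit reduces to the remaining gates.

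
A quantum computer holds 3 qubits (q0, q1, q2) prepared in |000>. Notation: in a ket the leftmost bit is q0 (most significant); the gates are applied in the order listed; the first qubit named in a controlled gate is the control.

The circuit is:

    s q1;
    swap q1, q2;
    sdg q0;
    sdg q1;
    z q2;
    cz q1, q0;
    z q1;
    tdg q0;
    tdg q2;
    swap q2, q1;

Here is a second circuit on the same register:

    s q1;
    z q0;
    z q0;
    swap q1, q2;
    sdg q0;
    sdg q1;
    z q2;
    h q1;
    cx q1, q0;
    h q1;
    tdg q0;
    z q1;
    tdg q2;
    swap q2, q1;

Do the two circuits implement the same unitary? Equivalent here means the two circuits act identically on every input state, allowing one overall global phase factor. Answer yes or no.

No — the two circuits implement different unitaries, even allowing a global phase.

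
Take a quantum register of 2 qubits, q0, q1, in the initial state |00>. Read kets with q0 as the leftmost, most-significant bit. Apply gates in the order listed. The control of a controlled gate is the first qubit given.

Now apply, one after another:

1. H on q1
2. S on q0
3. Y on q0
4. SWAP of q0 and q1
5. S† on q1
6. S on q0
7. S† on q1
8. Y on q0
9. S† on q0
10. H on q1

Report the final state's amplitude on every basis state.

The final amplitudes are -I/2 on |00>, I/2 on |01>, -I/2 on |10>, I/2 on |11>.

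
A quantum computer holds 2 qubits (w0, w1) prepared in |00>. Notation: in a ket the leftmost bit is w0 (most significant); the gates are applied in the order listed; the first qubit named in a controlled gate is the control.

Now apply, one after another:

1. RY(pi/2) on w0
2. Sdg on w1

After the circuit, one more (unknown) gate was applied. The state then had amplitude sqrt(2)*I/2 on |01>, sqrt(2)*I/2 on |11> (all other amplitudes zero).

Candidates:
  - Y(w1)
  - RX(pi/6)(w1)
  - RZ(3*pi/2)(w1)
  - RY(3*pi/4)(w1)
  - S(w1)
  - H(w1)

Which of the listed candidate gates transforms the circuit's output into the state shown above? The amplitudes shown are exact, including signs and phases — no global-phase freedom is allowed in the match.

The applied gate was Y(w1).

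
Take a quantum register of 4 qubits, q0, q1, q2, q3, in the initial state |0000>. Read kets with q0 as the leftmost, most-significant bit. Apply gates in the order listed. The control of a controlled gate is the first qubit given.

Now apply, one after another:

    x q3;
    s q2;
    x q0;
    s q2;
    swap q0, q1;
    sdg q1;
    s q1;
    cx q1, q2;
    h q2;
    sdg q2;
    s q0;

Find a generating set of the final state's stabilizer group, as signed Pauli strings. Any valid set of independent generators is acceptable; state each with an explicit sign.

The final state is stabilized by the group generated by +IIYI, +ZIII, -IZII, -IIIZ; other independent generating sets are equally valid.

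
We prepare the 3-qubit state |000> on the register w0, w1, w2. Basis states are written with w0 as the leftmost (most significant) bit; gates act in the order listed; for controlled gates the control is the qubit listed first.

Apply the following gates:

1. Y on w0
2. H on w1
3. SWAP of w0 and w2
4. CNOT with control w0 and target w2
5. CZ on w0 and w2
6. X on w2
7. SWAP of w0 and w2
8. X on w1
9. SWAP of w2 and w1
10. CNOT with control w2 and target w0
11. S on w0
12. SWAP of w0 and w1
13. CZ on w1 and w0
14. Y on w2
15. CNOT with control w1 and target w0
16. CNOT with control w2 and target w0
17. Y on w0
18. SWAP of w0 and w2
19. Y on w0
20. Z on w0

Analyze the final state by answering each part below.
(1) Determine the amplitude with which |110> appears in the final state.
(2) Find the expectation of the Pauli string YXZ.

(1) The final state's coefficient on |110> equals -sqrt(2)*I/2.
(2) The expectation value of YXZ is -1.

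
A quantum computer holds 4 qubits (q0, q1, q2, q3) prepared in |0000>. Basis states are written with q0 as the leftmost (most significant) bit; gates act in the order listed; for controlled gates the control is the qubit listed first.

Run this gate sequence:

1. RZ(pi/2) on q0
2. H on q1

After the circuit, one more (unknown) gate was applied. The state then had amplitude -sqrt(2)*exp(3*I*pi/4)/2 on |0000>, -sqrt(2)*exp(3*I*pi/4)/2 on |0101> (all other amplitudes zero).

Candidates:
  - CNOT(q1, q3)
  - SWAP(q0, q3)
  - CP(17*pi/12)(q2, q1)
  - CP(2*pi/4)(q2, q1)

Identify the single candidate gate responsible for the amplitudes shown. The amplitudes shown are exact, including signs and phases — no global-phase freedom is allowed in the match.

The applied gate was CNOT(q1, q3).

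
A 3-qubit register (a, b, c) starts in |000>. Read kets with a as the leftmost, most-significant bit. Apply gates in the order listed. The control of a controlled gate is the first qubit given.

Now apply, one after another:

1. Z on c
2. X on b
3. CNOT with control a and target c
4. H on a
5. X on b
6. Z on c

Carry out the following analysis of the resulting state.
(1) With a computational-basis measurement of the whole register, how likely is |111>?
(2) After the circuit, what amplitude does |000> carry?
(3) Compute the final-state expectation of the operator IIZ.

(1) The probability of measuring |111> is 0.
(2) The final state's coefficient on |000> equals sqrt(2)/2.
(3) The expectation value of IIZ is 1.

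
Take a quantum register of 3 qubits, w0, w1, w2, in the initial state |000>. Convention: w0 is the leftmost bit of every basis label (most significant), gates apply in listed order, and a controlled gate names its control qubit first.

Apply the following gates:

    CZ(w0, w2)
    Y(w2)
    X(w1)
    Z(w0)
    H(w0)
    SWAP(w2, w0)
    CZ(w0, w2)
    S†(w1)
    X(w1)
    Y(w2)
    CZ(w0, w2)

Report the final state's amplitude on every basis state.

The final amplitudes are sqrt(2)*I/2 on |100>, -sqrt(2)*I/2 on |101>, and 0 on every other basis state.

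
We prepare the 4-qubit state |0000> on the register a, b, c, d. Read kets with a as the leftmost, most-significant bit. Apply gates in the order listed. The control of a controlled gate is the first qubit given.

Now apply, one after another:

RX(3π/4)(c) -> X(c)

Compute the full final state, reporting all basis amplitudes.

The resulting statevector has amplitude -I*sqrt(sqrt(2) + 2)/2 on |0000>, sqrt(2 - sqrt(2))/2 on |0010>, and 0 on every other basis state.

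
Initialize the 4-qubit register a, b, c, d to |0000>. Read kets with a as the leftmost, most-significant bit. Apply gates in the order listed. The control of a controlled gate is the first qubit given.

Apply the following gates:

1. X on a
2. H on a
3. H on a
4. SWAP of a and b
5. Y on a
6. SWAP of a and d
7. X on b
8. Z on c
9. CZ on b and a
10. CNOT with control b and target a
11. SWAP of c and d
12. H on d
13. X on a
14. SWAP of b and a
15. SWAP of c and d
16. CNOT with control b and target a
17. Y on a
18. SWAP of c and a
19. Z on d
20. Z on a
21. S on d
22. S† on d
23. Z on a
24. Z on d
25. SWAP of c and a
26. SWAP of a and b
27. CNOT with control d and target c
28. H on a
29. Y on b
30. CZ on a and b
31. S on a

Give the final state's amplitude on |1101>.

The final state's coefficient on |1101> equals -1/2.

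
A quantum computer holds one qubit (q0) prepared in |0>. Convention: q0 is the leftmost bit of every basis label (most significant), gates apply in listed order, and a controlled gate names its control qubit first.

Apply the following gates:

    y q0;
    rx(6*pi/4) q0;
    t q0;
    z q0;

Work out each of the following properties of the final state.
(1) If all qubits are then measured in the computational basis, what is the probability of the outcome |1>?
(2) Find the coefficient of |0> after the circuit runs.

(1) Outcome |1> occurs with probability 1/2.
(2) The amplitude on |0> is sqrt(2)/2.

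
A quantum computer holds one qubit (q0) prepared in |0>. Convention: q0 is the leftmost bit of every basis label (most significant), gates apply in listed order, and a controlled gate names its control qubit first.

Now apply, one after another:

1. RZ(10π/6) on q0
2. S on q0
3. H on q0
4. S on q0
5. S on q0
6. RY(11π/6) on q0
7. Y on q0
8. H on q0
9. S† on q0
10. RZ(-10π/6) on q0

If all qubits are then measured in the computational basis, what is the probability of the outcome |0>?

The probability of measuring |0> is sqrt(3)/4 + 1/2.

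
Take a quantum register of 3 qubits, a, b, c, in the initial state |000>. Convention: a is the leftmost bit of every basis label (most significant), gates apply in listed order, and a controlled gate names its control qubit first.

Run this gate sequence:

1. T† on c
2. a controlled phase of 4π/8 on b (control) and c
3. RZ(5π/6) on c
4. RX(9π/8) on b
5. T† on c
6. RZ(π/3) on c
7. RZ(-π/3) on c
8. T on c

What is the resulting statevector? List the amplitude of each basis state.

The resulting statevector has amplitude exp(7*I*pi/12)*sin(pi/16) on |000>, -exp(I*pi/12)*cos(pi/16) on |010>, and 0 on every other basis state. Key observation: steps 5-8 multiply out to the identity, so the circuit reduces to the remaining gates.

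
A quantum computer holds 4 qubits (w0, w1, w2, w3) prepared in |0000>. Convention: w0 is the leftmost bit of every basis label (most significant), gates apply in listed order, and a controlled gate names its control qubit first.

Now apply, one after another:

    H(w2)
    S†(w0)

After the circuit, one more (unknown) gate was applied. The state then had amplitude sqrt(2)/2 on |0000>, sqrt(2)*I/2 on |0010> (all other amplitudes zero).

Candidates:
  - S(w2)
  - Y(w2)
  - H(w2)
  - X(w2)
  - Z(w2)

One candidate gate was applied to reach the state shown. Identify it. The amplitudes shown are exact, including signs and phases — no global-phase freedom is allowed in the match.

The unique candidate consistent with the amplitudes is S(w2).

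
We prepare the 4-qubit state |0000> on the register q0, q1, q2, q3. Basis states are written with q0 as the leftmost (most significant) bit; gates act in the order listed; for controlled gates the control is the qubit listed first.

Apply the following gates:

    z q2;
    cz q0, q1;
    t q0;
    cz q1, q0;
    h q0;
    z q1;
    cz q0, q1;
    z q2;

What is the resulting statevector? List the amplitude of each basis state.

The final amplitudes are sqrt(2)/2 on |0000>, sqrt(2)/2 on |1000>, and 0 on every other basis state.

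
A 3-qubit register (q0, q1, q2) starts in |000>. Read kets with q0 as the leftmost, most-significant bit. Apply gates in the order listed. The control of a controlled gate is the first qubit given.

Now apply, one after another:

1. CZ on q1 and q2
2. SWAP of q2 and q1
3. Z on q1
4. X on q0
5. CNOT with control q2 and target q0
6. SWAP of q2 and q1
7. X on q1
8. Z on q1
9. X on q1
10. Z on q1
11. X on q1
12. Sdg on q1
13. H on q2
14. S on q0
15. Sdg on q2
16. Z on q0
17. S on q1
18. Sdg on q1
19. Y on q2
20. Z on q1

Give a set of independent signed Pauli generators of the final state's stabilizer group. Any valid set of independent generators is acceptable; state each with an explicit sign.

The stabilizer group can be generated by -IIY, -ZII, -IZI, among other valid generating sets.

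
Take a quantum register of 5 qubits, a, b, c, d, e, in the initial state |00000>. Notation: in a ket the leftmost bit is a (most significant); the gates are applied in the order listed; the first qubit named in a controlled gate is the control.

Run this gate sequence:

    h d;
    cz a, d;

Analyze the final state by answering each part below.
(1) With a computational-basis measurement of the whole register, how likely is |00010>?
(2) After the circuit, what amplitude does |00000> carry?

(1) A full measurement returns |00010> with probability 1/2.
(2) The final state's coefficient on |00000> equals sqrt(2)/2.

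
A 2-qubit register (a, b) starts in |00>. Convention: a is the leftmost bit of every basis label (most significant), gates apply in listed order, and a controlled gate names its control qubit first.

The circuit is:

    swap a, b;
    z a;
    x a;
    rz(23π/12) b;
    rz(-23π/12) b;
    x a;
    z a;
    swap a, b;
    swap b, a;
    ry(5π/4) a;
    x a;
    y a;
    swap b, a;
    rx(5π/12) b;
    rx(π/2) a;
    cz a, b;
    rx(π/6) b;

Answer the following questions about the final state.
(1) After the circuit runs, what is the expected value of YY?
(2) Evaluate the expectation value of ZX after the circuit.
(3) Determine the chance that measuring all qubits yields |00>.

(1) In the final state, YY has expectation 1/2. Key observation: the block from step 1 through step 8 cancels to the identity and can be dropped.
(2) In the final state, ZX has expectation sqrt(2)/2.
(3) A full measurement returns |00> with probability sqrt(3)/16 + 3/16.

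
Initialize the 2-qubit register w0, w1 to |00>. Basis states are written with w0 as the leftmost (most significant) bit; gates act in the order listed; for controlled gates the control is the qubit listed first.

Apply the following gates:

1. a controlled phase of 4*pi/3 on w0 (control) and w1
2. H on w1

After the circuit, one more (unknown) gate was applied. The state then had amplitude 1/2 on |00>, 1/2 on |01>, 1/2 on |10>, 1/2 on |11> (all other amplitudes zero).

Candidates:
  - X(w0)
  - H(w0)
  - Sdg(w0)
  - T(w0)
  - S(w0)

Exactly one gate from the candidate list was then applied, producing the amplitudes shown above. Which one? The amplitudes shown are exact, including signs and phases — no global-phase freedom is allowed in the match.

The unique candidate consistent with the amplitudes is H(w0).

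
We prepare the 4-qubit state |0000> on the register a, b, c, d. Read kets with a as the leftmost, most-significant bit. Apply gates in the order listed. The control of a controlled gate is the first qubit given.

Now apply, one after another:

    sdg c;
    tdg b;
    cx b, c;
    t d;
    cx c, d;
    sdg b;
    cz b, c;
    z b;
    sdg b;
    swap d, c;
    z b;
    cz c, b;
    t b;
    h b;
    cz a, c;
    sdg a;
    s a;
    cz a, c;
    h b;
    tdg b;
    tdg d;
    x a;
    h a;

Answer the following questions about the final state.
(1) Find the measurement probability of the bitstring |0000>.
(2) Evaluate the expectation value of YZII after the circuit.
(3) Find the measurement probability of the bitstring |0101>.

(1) A full measurement returns |0000> with probability 1/2.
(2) The observable YZII averages to 0.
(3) Outcome |0101> occurs with probability 0.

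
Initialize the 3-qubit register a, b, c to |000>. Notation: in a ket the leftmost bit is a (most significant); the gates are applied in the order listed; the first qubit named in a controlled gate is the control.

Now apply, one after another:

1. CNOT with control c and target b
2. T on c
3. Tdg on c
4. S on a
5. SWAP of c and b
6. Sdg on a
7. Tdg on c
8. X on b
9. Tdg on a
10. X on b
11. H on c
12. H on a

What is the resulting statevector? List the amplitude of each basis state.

The final amplitudes are 1/2 on |000>, 1/2 on |001>, 0 on |010>, 0 on |011>, 1/2 on |100>, 1/2 on |101>, 0 on |110>, 0 on |111>.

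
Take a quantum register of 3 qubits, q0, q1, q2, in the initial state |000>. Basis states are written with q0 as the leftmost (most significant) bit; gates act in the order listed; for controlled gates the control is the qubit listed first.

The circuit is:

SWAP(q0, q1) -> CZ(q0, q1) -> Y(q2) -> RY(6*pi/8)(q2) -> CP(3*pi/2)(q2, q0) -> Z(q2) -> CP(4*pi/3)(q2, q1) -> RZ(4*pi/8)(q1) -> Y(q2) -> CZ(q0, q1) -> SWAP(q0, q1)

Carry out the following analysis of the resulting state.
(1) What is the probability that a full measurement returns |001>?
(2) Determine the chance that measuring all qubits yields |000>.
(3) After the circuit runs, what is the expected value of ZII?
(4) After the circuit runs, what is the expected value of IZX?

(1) The probability of measuring |001> is sqrt(2)/4 + 1/2.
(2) Outcome |000> occurs with probability 1/2 - sqrt(2)/4.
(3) In the final state, ZII has expectation 1.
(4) The observable IZX averages to -sqrt(2)/2.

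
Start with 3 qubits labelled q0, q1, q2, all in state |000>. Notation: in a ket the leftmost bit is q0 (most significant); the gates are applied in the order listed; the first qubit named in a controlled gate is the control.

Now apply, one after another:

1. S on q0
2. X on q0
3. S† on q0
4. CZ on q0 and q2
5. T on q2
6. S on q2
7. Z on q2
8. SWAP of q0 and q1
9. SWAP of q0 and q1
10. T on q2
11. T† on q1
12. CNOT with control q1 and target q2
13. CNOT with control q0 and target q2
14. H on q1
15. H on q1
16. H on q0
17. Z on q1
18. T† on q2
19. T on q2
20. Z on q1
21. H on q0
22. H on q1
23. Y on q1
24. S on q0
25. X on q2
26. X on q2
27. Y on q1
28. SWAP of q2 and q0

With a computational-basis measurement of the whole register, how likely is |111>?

A full measurement returns |111> with probability 1/2. Key observation: the block from step 15 through step 22 cancels to the identity and can be dropped.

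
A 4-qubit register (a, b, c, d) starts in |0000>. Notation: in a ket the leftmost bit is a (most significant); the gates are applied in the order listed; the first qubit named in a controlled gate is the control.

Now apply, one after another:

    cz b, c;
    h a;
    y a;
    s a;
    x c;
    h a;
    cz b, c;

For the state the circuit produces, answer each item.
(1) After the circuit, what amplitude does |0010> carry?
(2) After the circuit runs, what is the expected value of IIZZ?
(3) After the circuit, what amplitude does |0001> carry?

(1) |0010> carries amplitude -1/2 - I/2 in the final state.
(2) In the final state, IIZZ has expectation -1.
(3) |0001> carries amplitude 0 in the final state.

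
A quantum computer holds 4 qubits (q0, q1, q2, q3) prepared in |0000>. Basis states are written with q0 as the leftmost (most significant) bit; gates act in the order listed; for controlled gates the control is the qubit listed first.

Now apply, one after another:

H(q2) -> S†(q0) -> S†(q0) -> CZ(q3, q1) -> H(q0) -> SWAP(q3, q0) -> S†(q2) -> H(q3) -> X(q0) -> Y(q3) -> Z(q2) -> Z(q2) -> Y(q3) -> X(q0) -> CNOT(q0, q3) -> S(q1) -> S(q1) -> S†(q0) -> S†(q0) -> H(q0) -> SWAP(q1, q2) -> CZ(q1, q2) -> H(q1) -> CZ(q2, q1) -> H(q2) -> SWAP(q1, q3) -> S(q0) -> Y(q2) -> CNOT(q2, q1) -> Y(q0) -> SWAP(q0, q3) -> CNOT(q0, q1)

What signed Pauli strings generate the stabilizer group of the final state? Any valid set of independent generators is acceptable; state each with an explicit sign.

The final state is stabilized by the group generated by -XZYI, -IXXI, +IIIY, +ZZZI; other independent generating sets are equally valid. Key observation: gates 9-14 undo each other exactly, leaving only the rest of the circuit to track.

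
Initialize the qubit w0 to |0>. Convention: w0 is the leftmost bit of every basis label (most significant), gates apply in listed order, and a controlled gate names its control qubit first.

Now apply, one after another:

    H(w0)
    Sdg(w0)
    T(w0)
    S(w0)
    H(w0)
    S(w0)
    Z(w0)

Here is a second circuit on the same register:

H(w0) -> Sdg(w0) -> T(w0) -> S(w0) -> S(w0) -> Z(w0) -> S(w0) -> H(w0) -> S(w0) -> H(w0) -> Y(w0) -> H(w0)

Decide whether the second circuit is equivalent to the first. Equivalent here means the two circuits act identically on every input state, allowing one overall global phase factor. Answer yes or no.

No — the two circuits implement different unitaries, even allowing a global phase.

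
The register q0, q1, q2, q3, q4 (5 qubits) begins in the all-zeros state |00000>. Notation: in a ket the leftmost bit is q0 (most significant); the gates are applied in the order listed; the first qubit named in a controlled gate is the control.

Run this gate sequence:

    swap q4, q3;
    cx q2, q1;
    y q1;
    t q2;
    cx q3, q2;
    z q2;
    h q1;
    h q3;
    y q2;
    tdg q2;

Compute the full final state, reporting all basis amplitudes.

The final amplitudes are exp(3*I*pi/4)/2 on |00100>, exp(3*I*pi/4)/2 on |00110>, -exp(3*I*pi/4)/2 on |01100>, -exp(3*I*pi/4)/2 on |01110>, and 0 on every other basis state.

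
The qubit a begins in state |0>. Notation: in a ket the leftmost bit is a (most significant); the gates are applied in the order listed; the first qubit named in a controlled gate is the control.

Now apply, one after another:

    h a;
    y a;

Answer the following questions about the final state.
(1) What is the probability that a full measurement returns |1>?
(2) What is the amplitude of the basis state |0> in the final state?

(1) A full measurement returns |1> with probability 1/2.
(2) The amplitude on |0> is -sqrt(2)*I/2.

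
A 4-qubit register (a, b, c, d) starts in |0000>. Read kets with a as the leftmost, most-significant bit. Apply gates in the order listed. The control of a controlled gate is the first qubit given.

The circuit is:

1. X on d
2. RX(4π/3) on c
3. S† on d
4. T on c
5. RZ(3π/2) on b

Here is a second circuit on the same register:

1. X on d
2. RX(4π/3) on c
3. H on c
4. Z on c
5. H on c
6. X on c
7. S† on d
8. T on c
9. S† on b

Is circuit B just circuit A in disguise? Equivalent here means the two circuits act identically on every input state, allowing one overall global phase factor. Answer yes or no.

Yes: on every input state the two circuits agree up to one overall phase factor.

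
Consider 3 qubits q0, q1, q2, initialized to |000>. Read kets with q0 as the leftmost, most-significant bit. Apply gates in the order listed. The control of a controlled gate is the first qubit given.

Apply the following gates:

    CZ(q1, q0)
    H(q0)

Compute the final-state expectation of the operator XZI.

The expectation value of XZI is 1.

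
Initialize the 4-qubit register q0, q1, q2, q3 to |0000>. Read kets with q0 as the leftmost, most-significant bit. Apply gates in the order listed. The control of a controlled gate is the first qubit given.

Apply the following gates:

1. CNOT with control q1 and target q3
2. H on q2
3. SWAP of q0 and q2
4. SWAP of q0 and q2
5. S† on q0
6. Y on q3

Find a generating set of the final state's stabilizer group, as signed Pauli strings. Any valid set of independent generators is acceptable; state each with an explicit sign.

One valid set of independent stabilizer generators is +IIXI, +ZIII, +IZII, -IIIZ (any independent generating set of the same group is equally correct).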